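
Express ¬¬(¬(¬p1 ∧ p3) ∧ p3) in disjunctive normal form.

p1 ∧ p3

¬¬(¬(¬p1 ∧ p3) ∧ p3)
= ¬(¬p1 ∧ p3) ∧ p3   [double negation]
= (¬¬p1 ∨ ¬p3) ∧ p3   [De Morgan]
= (p1 ∨ ¬p3) ∧ p3   [double negation]
= (p1 ∧ p3) ∨ (¬p3 ∧ p3)   [distribute ∧ over ∨]
= p1 ∧ p3   [simplify]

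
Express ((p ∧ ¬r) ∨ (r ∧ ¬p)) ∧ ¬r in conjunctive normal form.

((p ∧ ¬r) ∨ (r ∧ ¬p)) ∧ ¬r
= (p ∨ r) ∧ (p ∨ ¬p) ∧ (¬r ∨ r) ∧ (¬r ∨ ¬p) ∧ ¬r   (distribute ∨ over ∧)
= (p ∨ r) ∧ ¬r   (simplify)

(p ∨ r) ∧ ¬r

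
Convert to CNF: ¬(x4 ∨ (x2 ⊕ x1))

¬(x4 ∨ (x2 ⊕ x1))
= ¬(x4 ∨ ((x2 ∨ x1) ∧ ¬(x2 ∧ x1)))   — expand ⊕
= ¬x4 ∧ ¬((x2 ∨ x1) ∧ ¬(x2 ∧ x1))   — De Morgan
= ¬x4 ∧ (¬(x2 ∨ x1) ∨ ¬¬(x2 ∧ x1))   — De Morgan
= ¬x4 ∧ ((¬x2 ∧ ¬x1) ∨ ¬¬(x2 ∧ x1))   — De Morgan
= ¬x4 ∧ ((¬x2 ∧ ¬x1) ∨ (x2 ∧ x1))   — double negation
= ¬x4 ∧ (¬x2 ∨ x2) ∧ (¬x2 ∨ x1) ∧ (¬x1 ∨ x2) ∧ (¬x1 ∨ x1)   — distribute ∨ over ∧
= ¬x4 ∧ (¬x2 ∨ x1) ∧ (¬x1 ∨ x2)   — simplify

¬x4 ∧ (¬x2 ∨ x1) ∧ (¬x1 ∨ x2)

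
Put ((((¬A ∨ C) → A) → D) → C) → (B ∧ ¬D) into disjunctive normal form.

(¬A ∧ ¬C) ∨ (D ∧ ¬C) ∨ (B ∧ ¬D)

((((¬A ∨ C) → A) → D) → C) → (B ∧ ¬D)
⇔ ¬((((¬A ∨ C) → A) → D) → C) ∨ (B ∧ ¬D)   (eliminate →)
⇔ ¬(¬(((¬A ∨ C) → A) → D) ∨ C) ∨ (B ∧ ¬D)   (eliminate →)
⇔ ¬(¬(¬((¬A ∨ C) → A) ∨ D) ∨ C) ∨ (B ∧ ¬D)   (eliminate →)
⇔ ¬(¬(¬(¬(¬A ∨ C) ∨ A) ∨ D) ∨ C) ∨ (B ∧ ¬D)   (eliminate →)
⇔ (¬¬(¬(¬(¬A ∨ C) ∨ A) ∨ D) ∧ ¬C) ∨ (B ∧ ¬D)   (De Morgan)
⇔ ((¬(¬(¬A ∨ C) ∨ A) ∨ D) ∧ ¬C) ∨ (B ∧ ¬D)   (double negation)
⇔ (((¬¬(¬A ∨ C) ∧ ¬A) ∨ D) ∧ ¬C) ∨ (B ∧ ¬D)   (De Morgan)
⇔ ((((¬A ∨ C) ∧ ¬A) ∨ D) ∧ ¬C) ∨ (B ∧ ¬D)   (double negation)
⇔ (¬A ∧ ¬A ∧ ¬C) ∨ (C ∧ ¬A ∧ ¬C) ∨ (D ∧ ¬C) ∨ (B ∧ ¬D)   (distribute ∧ over ∨)
⇔ (¬A ∧ ¬C) ∨ (D ∧ ¬C) ∨ (B ∧ ¬D)   (simplify)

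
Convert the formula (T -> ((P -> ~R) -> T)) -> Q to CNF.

(T -> ((P -> ~R) -> T)) -> Q
≡ ~(T -> ((P -> ~R) -> T)) | Q   — eliminate ->
≡ ~(~T | ((P -> ~R) -> T)) | Q   — eliminate ->
≡ ~(~T | ~(P -> ~R) | T) | Q   — eliminate ->
≡ ~(~T | ~(~P | ~R) | T) | Q   — eliminate ->
≡ (~~T & ~~(~P | ~R) & ~T) | Q   — De Morgan
≡ (T & ~~(~P | ~R) & ~T) | Q   — double negation
≡ (T & (~P | ~R) & ~T) | Q   — double negation
≡ (T | Q) & (~P | ~R | Q) & (~T | Q)   — distribute | over &

(T | Q) & (~P | ~R | Q) & (~T | Q)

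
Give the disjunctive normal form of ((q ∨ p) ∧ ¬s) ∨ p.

(q ∧ ¬s) ∨ p

((q ∨ p) ∧ ¬s) ∨ p
= (q ∧ ¬s) ∨ (p ∧ ¬s) ∨ p   (distribute ∧ over ∨)
= (q ∧ ¬s) ∨ p   (simplify)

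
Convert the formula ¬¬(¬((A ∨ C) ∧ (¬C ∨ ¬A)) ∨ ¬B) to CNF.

(¬A ∨ C ∨ ¬B) ∧ (¬C ∨ A ∨ ¬B)

¬¬(¬((A ∨ C) ∧ (¬C ∨ ¬A)) ∨ ¬B)
≡ ¬((A ∨ C) ∧ (¬C ∨ ¬A)) ∨ ¬B   — double negation
≡ ¬(A ∨ C) ∨ ¬(¬C ∨ ¬A) ∨ ¬B   — De Morgan
≡ (¬A ∧ ¬C) ∨ ¬(¬C ∨ ¬A) ∨ ¬B   — De Morgan
≡ (¬A ∧ ¬C) ∨ (¬¬C ∧ ¬¬A) ∨ ¬B   — De Morgan
≡ (¬A ∧ ¬C) ∨ (C ∧ ¬¬A) ∨ ¬B   — double negation
≡ (¬A ∧ ¬C) ∨ (C ∧ A) ∨ ¬B   — double negation
≡ (¬A ∨ C ∨ ¬B) ∧ (¬A ∨ A ∨ ¬B) ∧ (¬C ∨ C ∨ ¬B) ∧ (¬C ∨ A ∨ ¬B)   — distribute ∨ over ∧
≡ (¬A ∨ C ∨ ¬B) ∧ (¬C ∨ A ∨ ¬B)   — simplify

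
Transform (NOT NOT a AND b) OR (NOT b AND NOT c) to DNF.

(a AND b) OR (NOT b AND NOT c)

(NOT NOT a AND b) OR (NOT b AND NOT c)
≡ (a AND b) OR (NOT b AND NOT c)   (double negation)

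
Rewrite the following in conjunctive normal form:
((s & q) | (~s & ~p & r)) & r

((s & q) | (~s & ~p & r)) & r
≡ (s | ~s) & (s | ~p) & (s | r) & (q | ~s) & (q | ~p) & (q | r) & r   [distribute | over &]
≡ (s | ~p) & (q | ~s) & (q | ~p) & r   [simplify]

(s | ~p) & (q | ~s) & (q | ~p) & r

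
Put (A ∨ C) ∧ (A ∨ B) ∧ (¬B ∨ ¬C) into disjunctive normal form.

(A ∨ C) ∧ (A ∨ B) ∧ (¬B ∨ ¬C)
≡ (A ∧ A ∧ ¬B) ∨ (A ∧ A ∧ ¬C) ∨ (A ∧ B ∧ ¬B) ∨ (A ∧ B ∧ ¬C) ∨ (C ∧ A ∧ ¬B) ∨ (C ∧ A ∧ ¬C) ∨ (C ∧ B ∧ ¬B) ∨ (C ∧ B ∧ ¬C)   — distribute ∧ over ∨
≡ (A ∧ ¬B) ∨ (A ∧ ¬C)   — simplify

(A ∧ ¬B) ∨ (A ∧ ¬C)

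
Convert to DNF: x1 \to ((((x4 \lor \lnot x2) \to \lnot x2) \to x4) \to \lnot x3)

\lnot x1 \lor (\lnot x4 \land x2) \lor (\lnot x2 \land \lnot x4) \lor \lnot x3

x1 \to ((((x4 \lor \lnot x2) \to \lnot x2) \to x4) \to \lnot x3)
= \lnot x1 \lor ((((x4 \lor \lnot x2) \to \lnot x2) \to x4) \to \lnot x3)   — eliminate \to
= \lnot x1 \lor \lnot (((x4 \lor \lnot x2) \to \lnot x2) \to x4) \lor \lnot x3   — eliminate \to
= \lnot x1 \lor \lnot (\lnot ((x4 \lor \lnot x2) \to \lnot x2) \lor x4) \lor \lnot x3   — eliminate \to
= \lnot x1 \lor \lnot (\lnot (\lnot (x4 \lor \lnot x2) \lor \lnot x2) \lor x4) \lor \lnot x3   — eliminate \to
= \lnot x1 \lor (\lnot \lnot (\lnot (x4 \lor \lnot x2) \lor \lnot x2) \land \lnot x4) \lor \lnot x3   — De Morgan
= \lnot x1 \lor ((\lnot (x4 \lor \lnot x2) \lor \lnot x2) \land \lnot x4) \lor \lnot x3   — double negation
= \lnot x1 \lor (((\lnot x4 \land \lnot \lnot x2) \lor \lnot x2) \land \lnot x4) \lor \lnot x3   — De Morgan
= \lnot x1 \lor (((\lnot x4 \land x2) \lor \lnot x2) \land \lnot x4) \lor \lnot x3   — double negation
= \lnot x1 \lor (\lnot x4 \land x2 \land \lnot x4) \lor (\lnot x2 \land \lnot x4) \lor \lnot x3   — distribute \land over \lor
= \lnot x1 \lor (\lnot x4 \land x2) \lor (\lnot x2 \land \lnot x4) \lor \lnot x3   — simplify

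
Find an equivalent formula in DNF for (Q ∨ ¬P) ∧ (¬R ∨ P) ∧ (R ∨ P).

Q ∧ P

(Q ∨ ¬P) ∧ (¬R ∨ P) ∧ (R ∨ P)
= (Q ∧ ¬R ∧ R) ∨ (Q ∧ ¬R ∧ P) ∨ (Q ∧ P ∧ R) ∨ (Q ∧ P ∧ P) ∨ (¬P ∧ ¬R ∧ R) ∨ (¬P ∧ ¬R ∧ P) ∨ (¬P ∧ P ∧ R) ∨ (¬P ∧ P ∧ P)   (distribute ∧ over ∨)
= Q ∧ P   (simplify)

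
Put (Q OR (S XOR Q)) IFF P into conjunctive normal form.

(NOT Q OR P) AND (NOT S OR Q OR P) AND (NOT P OR Q OR S)

(Q OR (S XOR Q)) IFF P
≡ ((Q OR (S XOR Q)) IMPLIES P) AND (P IMPLIES (Q OR (S XOR Q)))   [eliminate IFF]
≡ (NOT (Q OR (S XOR Q)) OR P) AND (P IMPLIES (Q OR (S XOR Q)))   [eliminate IMPLIES]
≡ (NOT (Q OR ((S OR Q) AND NOT (S AND Q))) OR P) AND (P IMPLIES (Q OR (S XOR Q)))   [expand XOR]
≡ (NOT (Q OR ((S OR Q) AND NOT (S AND Q))) OR P) AND (NOT P OR Q OR (S XOR Q))   [eliminate IMPLIES]
≡ (NOT (Q OR ((S OR Q) AND NOT (S AND Q))) OR P) AND (NOT P OR Q OR ((S OR Q) AND NOT (S AND Q)))   [expand XOR]
≡ ((NOT Q AND NOT ((S OR Q) AND NOT (S AND Q))) OR P) AND (NOT P OR Q OR ((S OR Q) AND NOT (S AND Q)))   [De Morgan]
≡ ((NOT Q AND (NOT (S OR Q) OR NOT NOT (S AND Q))) OR P) AND (NOT P OR Q OR ((S OR Q) AND NOT (S AND Q)))   [De Morgan]
≡ ((NOT Q AND ((NOT S AND NOT Q) OR NOT NOT (S AND Q))) OR P) AND (NOT P OR Q OR ((S OR Q) AND NOT (S AND Q)))   [De Morgan]
≡ ((NOT Q AND ((NOT S AND NOT Q) OR (S AND Q))) OR P) AND (NOT P OR Q OR ((S OR Q) AND NOT (S AND Q)))   [double negation]
≡ ((NOT Q AND ((NOT S AND NOT Q) OR (S AND Q))) OR P) AND (NOT P OR Q OR ((S OR Q) AND (NOT S OR NOT Q)))   [De Morgan]
≡ (NOT Q OR P) AND (NOT S OR S OR P) AND (NOT S OR Q OR P) AND (NOT Q OR S OR P) AND (NOT Q OR Q OR P) AND (NOT P OR Q OR S OR Q) AND (NOT P OR Q OR NOT S OR NOT Q)   [distribute OR over AND]
≡ (NOT Q OR P) AND (NOT S OR Q OR P) AND (NOT P OR Q OR S)   [simplify]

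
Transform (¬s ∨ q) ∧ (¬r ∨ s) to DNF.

(¬s ∨ q) ∧ (¬r ∨ s)
≡ (¬s ∧ ¬r) ∨ (¬s ∧ s) ∨ (q ∧ ¬r) ∨ (q ∧ s)   [distribute ∧ over ∨]
≡ (¬s ∧ ¬r) ∨ (q ∧ ¬r) ∨ (q ∧ s)   [simplify]

(¬s ∧ ¬r) ∨ (q ∧ ¬r) ∨ (q ∧ s)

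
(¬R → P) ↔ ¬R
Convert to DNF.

(¬R → P) ↔ ¬R
≡ ((¬R → P) → ¬R) ∧ (¬R → (¬R → P))   [eliminate ↔]
≡ (¬(¬R → P) ∨ ¬R) ∧ (¬R → (¬R → P))   [eliminate →]
≡ (¬(¬¬R ∨ P) ∨ ¬R) ∧ (¬R → (¬R → P))   [eliminate →]
≡ (¬(¬¬R ∨ P) ∨ ¬R) ∧ (¬¬R ∨ (¬R → P))   [eliminate →]
≡ (¬(¬¬R ∨ P) ∨ ¬R) ∧ (¬¬R ∨ ¬¬R ∨ P)   [eliminate →]
≡ ((¬¬¬R ∧ ¬P) ∨ ¬R) ∧ (¬¬R ∨ ¬¬R ∨ P)   [De Morgan]
≡ ((¬R ∧ ¬P) ∨ ¬R) ∧ (¬¬R ∨ ¬¬R ∨ P)   [double negation]
≡ ((¬R ∧ ¬P) ∨ ¬R) ∧ (R ∨ ¬¬R ∨ P)   [double negation]
≡ ((¬R ∧ ¬P) ∨ ¬R) ∧ (R ∨ R ∨ P)   [double negation]
≡ (¬R ∧ ¬P ∧ R) ∨ (¬R ∧ ¬P ∧ R) ∨ (¬R ∧ ¬P ∧ P) ∨ (¬R ∧ R) ∨ (¬R ∧ R) ∨ (¬R ∧ P)   [distribute ∧ over ∨]
≡ ¬R ∧ P   [simplify]

¬R ∧ P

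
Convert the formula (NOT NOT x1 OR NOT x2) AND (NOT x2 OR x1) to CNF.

(NOT NOT x1 OR NOT x2) AND (NOT x2 OR x1)
= (x1 OR NOT x2) AND (NOT x2 OR x1)   (double negation)
= x1 OR NOT x2   (simplify)

x1 OR NOT x2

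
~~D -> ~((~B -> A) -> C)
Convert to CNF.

~~D -> ~((~B -> A) -> C)
⇔ ~~~D | ~((~B -> A) -> C)   [eliminate ->]
⇔ ~~~D | ~(~(~B -> A) | C)   [eliminate ->]
⇔ ~~~D | ~(~(~~B | A) | C)   [eliminate ->]
⇔ ~D | ~(~(~~B | A) | C)   [double negation]
⇔ ~D | (~~(~~B | A) & ~C)   [De Morgan]
⇔ ~D | ((~~B | A) & ~C)   [double negation]
⇔ ~D | ((B | A) & ~C)   [double negation]
⇔ (~D | B | A) & (~D | ~C)   [distribute | over &]

(~D | B | A) & (~D | ~C)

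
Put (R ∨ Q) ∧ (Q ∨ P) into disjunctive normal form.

(R ∨ Q) ∧ (Q ∨ P)
≡ (R ∧ Q) ∨ (R ∧ P) ∨ (Q ∧ Q) ∨ (Q ∧ P)   [distribute ∧ over ∨]
≡ (R ∧ P) ∨ Q   [simplify]

(R ∧ P) ∨ Q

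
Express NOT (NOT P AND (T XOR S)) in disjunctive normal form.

P OR (NOT T AND NOT S) OR (S AND T)

NOT (NOT P AND (T XOR S))
≡ NOT (NOT P AND ((T AND NOT S) OR (NOT T AND S)))
≡ NOT NOT P OR NOT ((T AND NOT S) OR (NOT T AND S))
≡ P OR NOT ((T AND NOT S) OR (NOT T AND S))
≡ P OR (NOT (T AND NOT S) AND NOT (NOT T AND S))
≡ P OR ((NOT T OR NOT NOT S) AND NOT (NOT T AND S))
≡ P OR ((NOT T OR S) AND NOT (NOT T AND S))
≡ P OR ((NOT T OR S) AND (NOT NOT T OR NOT S))
≡ P OR ((NOT T OR S) AND (T OR NOT S))
≡ P OR (NOT T AND T) OR (NOT T AND NOT S) OR (S AND T) OR (S AND NOT S)
≡ P OR (NOT T AND NOT S) OR (S AND T)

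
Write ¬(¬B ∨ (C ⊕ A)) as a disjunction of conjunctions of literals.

¬(¬B ∨ (C ⊕ A))
= ¬(¬B ∨ (C ∧ ¬A) ∨ (¬C ∧ A))   (expand ⊕)
= ¬¬B ∧ ¬(C ∧ ¬A) ∧ ¬(¬C ∧ A)   (De Morgan)
= B ∧ ¬(C ∧ ¬A) ∧ ¬(¬C ∧ A)   (double negation)
= B ∧ (¬C ∨ ¬¬A) ∧ ¬(¬C ∧ A)   (De Morgan)
= B ∧ (¬C ∨ A) ∧ ¬(¬C ∧ A)   (double negation)
= B ∧ (¬C ∨ A) ∧ (¬¬C ∨ ¬A)   (De Morgan)
= B ∧ (¬C ∨ A) ∧ (C ∨ ¬A)   (double negation)
= (B ∧ ¬C ∧ C) ∨ (B ∧ ¬C ∧ ¬A) ∨ (B ∧ A ∧ C) ∨ (B ∧ A ∧ ¬A)   (distribute ∧ over ∨)
= (B ∧ ¬C ∧ ¬A) ∨ (B ∧ A ∧ C)   (simplify)

(B ∧ ¬C ∧ ¬A) ∨ (B ∧ A ∧ C)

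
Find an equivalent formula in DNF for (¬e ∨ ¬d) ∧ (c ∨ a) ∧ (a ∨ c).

(¬e ∨ ¬d) ∧ (c ∨ a) ∧ (a ∨ c)
⇔ ¬e ∧ c ∧ a ∨ ¬e ∧ c ∧ c ∨ ¬e ∧ a ∧ a ∨ ¬e ∧ a ∧ c ∨ ¬d ∧ c ∧ a ∨ ¬d ∧ c ∧ c ∨ ¬d ∧ a ∧ a ∨ ¬d ∧ a ∧ c   [distribute ∧ over ∨]
⇔ ¬e ∧ c ∨ ¬e ∧ a ∨ ¬d ∧ c ∨ ¬d ∧ a   [simplify]

¬e ∧ c ∨ ¬e ∧ a ∨ ¬d ∧ c ∨ ¬d ∧ a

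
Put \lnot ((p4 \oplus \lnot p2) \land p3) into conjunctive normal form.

(\lnot p4 \lor \lnot p2 \lor \lnot p3) \land (p2 \lor p4 \lor \lnot p3)

\lnot ((p4 \oplus \lnot p2) \land p3)
≡ \lnot ((p4 \lor \lnot p2) \land \lnot (p4 \land \lnot p2) \land p3)
≡ \lnot (p4 \lor \lnot p2) \lor \lnot \lnot (p4 \land \lnot p2) \lor \lnot p3
≡ (\lnot p4 \land \lnot \lnot p2) \lor \lnot \lnot (p4 \land \lnot p2) \lor \lnot p3
≡ (\lnot p4 \land p2) \lor \lnot \lnot (p4 \land \lnot p2) \lor \lnot p3
≡ (\lnot p4 \land p2) \lor (p4 \land \lnot p2) \lor \lnot p3
≡ (\lnot p4 \lor p4 \lor \lnot p3) \land (\lnot p4 \lor \lnot p2 \lor \lnot p3) \land (p2 \lor p4 \lor \lnot p3) \land (p2 \lor \lnot p2 \lor \lnot p3)
≡ (\lnot p4 \lor \lnot p2 \lor \lnot p3) \land (p2 \lor p4 \lor \lnot p3)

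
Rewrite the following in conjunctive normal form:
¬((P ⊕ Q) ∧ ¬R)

¬((P ⊕ Q) ∧ ¬R)
⇔ ¬((P ∨ Q) ∧ ¬(P ∧ Q) ∧ ¬R)
⇔ ¬(P ∨ Q) ∨ ¬¬(P ∧ Q) ∨ ¬¬R
⇔ (¬P ∧ ¬Q) ∨ ¬¬(P ∧ Q) ∨ ¬¬R
⇔ (¬P ∧ ¬Q) ∨ (P ∧ Q) ∨ ¬¬R
⇔ (¬P ∧ ¬Q) ∨ (P ∧ Q) ∨ R
⇔ (¬P ∨ P ∨ R) ∧ (¬P ∨ Q ∨ R) ∧ (¬Q ∨ P ∨ R) ∧ (¬Q ∨ Q ∨ R)
⇔ (¬P ∨ Q ∨ R) ∧ (¬Q ∨ P ∨ R)

(¬P ∨ Q ∨ R) ∧ (¬Q ∨ P ∨ R)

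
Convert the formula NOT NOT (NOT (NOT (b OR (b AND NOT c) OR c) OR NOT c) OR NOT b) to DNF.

c OR NOT b

NOT NOT (NOT (NOT (b OR (b AND NOT c) OR c) OR NOT c) OR NOT b)
≡ NOT (NOT (b OR (b AND NOT c) OR c) OR NOT c) OR NOT b   — double negation
≡ (NOT NOT (b OR (b AND NOT c) OR c) AND NOT NOT c) OR NOT b   — De Morgan
≡ ((b OR (b AND NOT c) OR c) AND NOT NOT c) OR NOT b   — double negation
≡ ((b OR (b AND NOT c) OR c) AND c) OR NOT b   — double negation
≡ (b AND c) OR (b AND NOT c AND c) OR (c AND c) OR NOT b   — distribute AND over OR
≡ c OR NOT b   — simplify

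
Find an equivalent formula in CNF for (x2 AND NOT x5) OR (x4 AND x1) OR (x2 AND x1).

(x2 OR x4) AND (x2 OR x1) AND (NOT x5 OR x1)

(x2 AND NOT x5) OR (x4 AND x1) OR (x2 AND x1)
≡ (x2 OR x4 OR x2) AND (x2 OR x4 OR x1) AND (x2 OR x1 OR x2) AND (x2 OR x1 OR x1) AND (NOT x5 OR x4 OR x2) AND (NOT x5 OR x4 OR x1) AND (NOT x5 OR x1 OR x2) AND (NOT x5 OR x1 OR x1)   (distribute OR over AND)
≡ (x2 OR x4) AND (x2 OR x1) AND (NOT x5 OR x1)   (simplify)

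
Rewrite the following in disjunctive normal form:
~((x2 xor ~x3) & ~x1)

(~x2 & x3) | (~x3 & x2) | x1

~((x2 xor ~x3) & ~x1)
= ~(((x2 & ~~x3) | (~x2 & ~x3)) & ~x1)   (expand xor)
= ~((x2 & ~~x3) | (~x2 & ~x3)) | ~~x1   (De Morgan)
= (~(x2 & ~~x3) & ~(~x2 & ~x3)) | ~~x1   (De Morgan)
= ((~x2 | ~~~x3) & ~(~x2 & ~x3)) | ~~x1   (De Morgan)
= ((~x2 | ~x3) & ~(~x2 & ~x3)) | ~~x1   (double negation)
= ((~x2 | ~x3) & (~~x2 | ~~x3)) | ~~x1   (De Morgan)
= ((~x2 | ~x3) & (x2 | ~~x3)) | ~~x1   (double negation)
= ((~x2 | ~x3) & (x2 | x3)) | ~~x1   (double negation)
= ((~x2 | ~x3) & (x2 | x3)) | x1   (double negation)
= (~x2 & x2) | (~x2 & x3) | (~x3 & x2) | (~x3 & x3) | x1   (distribute & over |)
= (~x2 & x3) | (~x3 & x2) | x1   (simplify)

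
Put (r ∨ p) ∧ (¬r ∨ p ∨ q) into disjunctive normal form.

(r ∧ q) ∨ p

(r ∨ p) ∧ (¬r ∨ p ∨ q)
≡ (r ∧ ¬r) ∨ (r ∧ p) ∨ (r ∧ q) ∨ (p ∧ ¬r) ∨ (p ∧ p) ∨ (p ∧ q)   (distribute ∧ over ∨)
≡ (r ∧ q) ∨ p   (simplify)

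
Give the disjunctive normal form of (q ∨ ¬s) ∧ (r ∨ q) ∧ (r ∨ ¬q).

(q ∧ r) ∨ (¬s ∧ r)

(q ∨ ¬s) ∧ (r ∨ q) ∧ (r ∨ ¬q)
≡ (q ∧ r ∧ r) ∨ (q ∧ r ∧ ¬q) ∨ (q ∧ q ∧ r) ∨ (q ∧ q ∧ ¬q) ∨ (¬s ∧ r ∧ r) ∨ (¬s ∧ r ∧ ¬q) ∨ (¬s ∧ q ∧ r) ∨ (¬s ∧ q ∧ ¬q)   (distribute ∧ over ∨)
≡ (q ∧ r) ∨ (¬s ∧ r)   (simplify)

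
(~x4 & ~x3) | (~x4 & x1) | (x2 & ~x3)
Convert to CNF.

(~x4 & ~x3) | (~x4 & x1) | (x2 & ~x3)
= (~x4 | ~x4 | x2) & (~x4 | ~x4 | ~x3) & (~x4 | x1 | x2) & (~x4 | x1 | ~x3) & (~x3 | ~x4 | x2) & (~x3 | ~x4 | ~x3) & (~x3 | x1 | x2) & (~x3 | x1 | ~x3)   — distribute | over &
= (~x4 | x2) & (~x4 | ~x3) & (~x3 | x1)   — simplify

(~x4 | x2) & (~x4 | ~x3) & (~x3 | x1)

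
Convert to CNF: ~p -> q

~p -> q
= ~~p | q   [eliminate ->]
= p | q   [double negation]

p | q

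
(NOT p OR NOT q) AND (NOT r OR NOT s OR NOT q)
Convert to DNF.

(NOT p AND NOT r) OR (NOT p AND NOT s) OR NOT q

(NOT p OR NOT q) AND (NOT r OR NOT s OR NOT q)
≡ (NOT p AND NOT r) OR (NOT p AND NOT s) OR (NOT p AND NOT q) OR (NOT q AND NOT r) OR (NOT q AND NOT s) OR (NOT q AND NOT q)
≡ (NOT p AND NOT r) OR (NOT p AND NOT s) OR NOT q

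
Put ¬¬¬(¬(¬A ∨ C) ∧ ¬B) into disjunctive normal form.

¬¬¬(¬(¬A ∨ C) ∧ ¬B)
⇔ ¬(¬(¬A ∨ C) ∧ ¬B)   (double negation)
⇔ ¬¬(¬A ∨ C) ∨ ¬¬B   (De Morgan)
⇔ ¬A ∨ C ∨ ¬¬B   (double negation)
⇔ ¬A ∨ C ∨ B   (double negation)

¬A ∨ C ∨ B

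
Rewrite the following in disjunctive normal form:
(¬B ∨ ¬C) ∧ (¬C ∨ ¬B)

(¬B ∨ ¬C) ∧ (¬C ∨ ¬B)
≡ (¬B ∧ ¬C) ∨ (¬B ∧ ¬B) ∨ (¬C ∧ ¬C) ∨ (¬C ∧ ¬B)   (distribute ∧ over ∨)
≡ ¬B ∨ ¬C   (simplify)

¬B ∨ ¬C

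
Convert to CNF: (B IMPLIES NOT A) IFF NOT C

(B OR NOT C) AND (A OR NOT C) AND (C OR NOT B OR NOT A)

(B IMPLIES NOT A) IFF NOT C
≡ ((B IMPLIES NOT A) IMPLIES NOT C) AND (NOT C IMPLIES (B IMPLIES NOT A))   (eliminate IFF)
≡ (NOT (B IMPLIES NOT A) OR NOT C) AND (NOT C IMPLIES (B IMPLIES NOT A))   (eliminate IMPLIES)
≡ (NOT (NOT B OR NOT A) OR NOT C) AND (NOT C IMPLIES (B IMPLIES NOT A))   (eliminate IMPLIES)
≡ (NOT (NOT B OR NOT A) OR NOT C) AND (NOT NOT C OR (B IMPLIES NOT A))   (eliminate IMPLIES)
≡ (NOT (NOT B OR NOT A) OR NOT C) AND (NOT NOT C OR NOT B OR NOT A)   (eliminate IMPLIES)
≡ ((NOT NOT B AND NOT NOT A) OR NOT C) AND (NOT NOT C OR NOT B OR NOT A)   (De Morgan)
≡ ((B AND NOT NOT A) OR NOT C) AND (NOT NOT C OR NOT B OR NOT A)   (double negation)
≡ ((B AND A) OR NOT C) AND (NOT NOT C OR NOT B OR NOT A)   (double negation)
≡ ((B AND A) OR NOT C) AND (C OR NOT B OR NOT A)   (double negation)
≡ (B OR NOT C) AND (A OR NOT C) AND (C OR NOT B OR NOT A)   (distribute OR over AND)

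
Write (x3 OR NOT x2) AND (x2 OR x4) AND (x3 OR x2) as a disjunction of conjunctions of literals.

(x3 OR NOT x2) AND (x2 OR x4) AND (x3 OR x2)
≡ (x3 AND x2 AND x3) OR (x3 AND x2 AND x2) OR (x3 AND x4 AND x3) OR (x3 AND x4 AND x2) OR (NOT x2 AND x2 AND x3) OR (NOT x2 AND x2 AND x2) OR (NOT x2 AND x4 AND x3) OR (NOT x2 AND x4 AND x2)   [distribute AND over OR]
≡ (x3 AND x2) OR (x3 AND x4)   [simplify]

(x3 AND x2) OR (x3 AND x4)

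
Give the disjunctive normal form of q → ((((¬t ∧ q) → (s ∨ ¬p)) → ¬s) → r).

q → ((((¬t ∧ q) → (s ∨ ¬p)) → ¬s) → r)
≡ ¬q ∨ ((((¬t ∧ q) → (s ∨ ¬p)) → ¬s) → r)   — eliminate →
≡ ¬q ∨ ¬(((¬t ∧ q) → (s ∨ ¬p)) → ¬s) ∨ r   — eliminate →
≡ ¬q ∨ ¬(¬((¬t ∧ q) → (s ∨ ¬p)) ∨ ¬s) ∨ r   — eliminate →
≡ ¬q ∨ ¬(¬(¬(¬t ∧ q) ∨ s ∨ ¬p) ∨ ¬s) ∨ r   — eliminate →
≡ ¬q ∨ (¬¬(¬(¬t ∧ q) ∨ s ∨ ¬p) ∧ ¬¬s) ∨ r   — De Morgan
≡ ¬q ∨ ((¬(¬t ∧ q) ∨ s ∨ ¬p) ∧ ¬¬s) ∨ r   — double negation
≡ ¬q ∨ ((¬¬t ∨ ¬q ∨ s ∨ ¬p) ∧ ¬¬s) ∨ r   — De Morgan
≡ ¬q ∨ ((t ∨ ¬q ∨ s ∨ ¬p) ∧ ¬¬s) ∨ r   — double negation
≡ ¬q ∨ ((t ∨ ¬q ∨ s ∨ ¬p) ∧ s) ∨ r   — double negation
≡ ¬q ∨ (t ∧ s) ∨ (¬q ∧ s) ∨ (s ∧ s) ∨ (¬p ∧ s) ∨ r   — distribute ∧ over ∨
≡ ¬q ∨ s ∨ r   — simplify

¬q ∨ s ∨ r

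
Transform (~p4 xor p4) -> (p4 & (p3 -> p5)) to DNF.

(~p4 xor p4) -> (p4 & (p3 -> p5))
≡ ~(~p4 xor p4) | (p4 & (p3 -> p5))
≡ ~((~p4 & ~p4) | (~~p4 & p4)) | (p4 & (p3 -> p5))
≡ ~((~p4 & ~p4) | (~~p4 & p4)) | (p4 & (~p3 | p5))
≡ (~(~p4 & ~p4) & ~(~~p4 & p4)) | (p4 & (~p3 | p5))
≡ ((~~p4 | ~~p4) & ~(~~p4 & p4)) | (p4 & (~p3 | p5))
≡ ((p4 | ~~p4) & ~(~~p4 & p4)) | (p4 & (~p3 | p5))
≡ ((p4 | p4) & ~(~~p4 & p4)) | (p4 & (~p3 | p5))
≡ ((p4 | p4) & (~~~p4 | ~p4)) | (p4 & (~p3 | p5))
≡ ((p4 | p4) & (~p4 | ~p4)) | (p4 & (~p3 | p5))
≡ (p4 & ~p4) | (p4 & ~p4) | (p4 & ~p4) | (p4 & ~p4) | (p4 & ~p3) | (p4 & p5)
≡ (p4 & ~p3) | (p4 & p5)

(p4 & ~p3) | (p4 & p5)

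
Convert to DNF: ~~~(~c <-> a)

~~~(~c <-> a)
⇔ ~~~((~c -> a) & (a -> ~c))
⇔ ~~~((~~c | a) & (a -> ~c))
⇔ ~~~((~~c | a) & (~a | ~c))
⇔ ~((~~c | a) & (~a | ~c))
⇔ ~(~~c | a) | ~(~a | ~c)
⇔ (~~~c & ~a) | ~(~a | ~c)
⇔ (~c & ~a) | ~(~a | ~c)
⇔ (~c & ~a) | (~~a & ~~c)
⇔ (~c & ~a) | (a & ~~c)
⇔ (~c & ~a) | (a & c)

(~c & ~a) | (a & c)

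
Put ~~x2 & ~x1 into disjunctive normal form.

x2 & ~x1

~~x2 & ~x1
≡ x2 & ~x1   [double negation]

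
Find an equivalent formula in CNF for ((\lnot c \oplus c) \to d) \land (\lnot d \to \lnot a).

(c \lor d) \land (\lnot c \lor d) \land (d \lor \lnot a)

((\lnot c \oplus c) \to d) \land (\lnot d \to \lnot a)
= (\lnot (\lnot c \oplus c) \lor d) \land (\lnot d \to \lnot a)   [eliminate \to]
= (\lnot ((\lnot c \lor c) \land \lnot (\lnot c \land c)) \lor d) \land (\lnot d \to \lnot a)   [expand \oplus]
= (\lnot ((\lnot c \lor c) \land \lnot (\lnot c \land c)) \lor d) \land (\lnot \lnot d \lor \lnot a)   [eliminate \to]
= (\lnot (\lnot c \lor c) \lor \lnot \lnot (\lnot c \land c) \lor d) \land (\lnot \lnot d \lor \lnot a)   [De Morgan]
= ((\lnot \lnot c \land \lnot c) \lor \lnot \lnot (\lnot c \land c) \lor d) \land (\lnot \lnot d \lor \lnot a)   [De Morgan]
= ((c \land \lnot c) \lor \lnot \lnot (\lnot c \land c) \lor d) \land (\lnot \lnot d \lor \lnot a)   [double negation]
= ((c \land \lnot c) \lor (\lnot c \land c) \lor d) \land (\lnot \lnot d \lor \lnot a)   [double negation]
= ((c \land \lnot c) \lor (\lnot c \land c) \lor d) \land (d \lor \lnot a)   [double negation]
= (c \lor \lnot c \lor d) \land (c \lor c \lor d) \land (\lnot c \lor \lnot c \lor d) \land (\lnot c \lor c \lor d) \land (d \lor \lnot a)   [distribute \lor over \land]
= (c \lor d) \land (\lnot c \lor d) \land (d \lor \lnot a)   [simplify]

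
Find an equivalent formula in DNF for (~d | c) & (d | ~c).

(~d | c) & (d | ~c)
≡ (~d & d) | (~d & ~c) | (c & d) | (c & ~c)   (distribute & over |)
≡ (~d & ~c) | (c & d)   (simplify)

(~d & ~c) | (c & d)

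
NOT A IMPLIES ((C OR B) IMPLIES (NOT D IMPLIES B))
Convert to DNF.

A OR (NOT C AND NOT B) OR D OR B

NOT A IMPLIES ((C OR B) IMPLIES (NOT D IMPLIES B))
⇔ NOT NOT A OR ((C OR B) IMPLIES (NOT D IMPLIES B))
⇔ NOT NOT A OR NOT (C OR B) OR (NOT D IMPLIES B)
⇔ NOT NOT A OR NOT (C OR B) OR NOT NOT D OR B
⇔ A OR NOT (C OR B) OR NOT NOT D OR B
⇔ A OR (NOT C AND NOT B) OR NOT NOT D OR B
⇔ A OR (NOT C AND NOT B) OR D OR B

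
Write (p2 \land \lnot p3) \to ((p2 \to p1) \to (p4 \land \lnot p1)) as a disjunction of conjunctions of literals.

(p2 \land \lnot p3) \to ((p2 \to p1) \to (p4 \land \lnot p1))
≡ \lnot (p2 \land \lnot p3) \lor ((p2 \to p1) \to (p4 \land \lnot p1))   [eliminate \to]
≡ \lnot (p2 \land \lnot p3) \lor \lnot (p2 \to p1) \lor (p4 \land \lnot p1)   [eliminate \to]
≡ \lnot (p2 \land \lnot p3) \lor \lnot (\lnot p2 \lor p1) \lor (p4 \land \lnot p1)   [eliminate \to]
≡ \lnot p2 \lor \lnot \lnot p3 \lor \lnot (\lnot p2 \lor p1) \lor (p4 \land \lnot p1)   [De Morgan]
≡ \lnot p2 \lor p3 \lor \lnot (\lnot p2 \lor p1) \lor (p4 \land \lnot p1)   [double negation]
≡ \lnot p2 \lor p3 \lor (\lnot \lnot p2 \land \lnot p1) \lor (p4 \land \lnot p1)   [De Morgan]
≡ \lnot p2 \lor p3 \lor (p2 \land \lnot p1) \lor (p4 \land \lnot p1)   [double negation]

\lnot p2 \lor p3 \lor (p2 \land \lnot p1) \lor (p4 \land \lnot p1)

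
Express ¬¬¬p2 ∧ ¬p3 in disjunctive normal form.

¬p2 ∧ ¬p3

¬¬¬p2 ∧ ¬p3
≡ ¬p2 ∧ ¬p3   [double negation]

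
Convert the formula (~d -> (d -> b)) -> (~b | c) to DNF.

(~d -> (d -> b)) -> (~b | c)
= ~(~d -> (d -> b)) | ~b | c   [eliminate ->]
= ~(~~d | (d -> b)) | ~b | c   [eliminate ->]
= ~(~~d | ~d | b) | ~b | c   [eliminate ->]
= (~~~d & ~~d & ~b) | ~b | c   [De Morgan]
= (~d & ~~d & ~b) | ~b | c   [double negation]
= (~d & d & ~b) | ~b | c   [double negation]
= ~b | c   [simplify]

~b | c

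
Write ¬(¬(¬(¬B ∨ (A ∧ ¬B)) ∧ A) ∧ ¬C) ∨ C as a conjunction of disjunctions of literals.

¬(¬(¬(¬B ∨ (A ∧ ¬B)) ∧ A) ∧ ¬C) ∨ C
⇔ ¬¬(¬(¬B ∨ (A ∧ ¬B)) ∧ A) ∨ ¬¬C ∨ C   [De Morgan]
⇔ (¬(¬B ∨ (A ∧ ¬B)) ∧ A) ∨ ¬¬C ∨ C   [double negation]
⇔ (¬¬B ∧ ¬(A ∧ ¬B) ∧ A) ∨ ¬¬C ∨ C   [De Morgan]
⇔ (B ∧ ¬(A ∧ ¬B) ∧ A) ∨ ¬¬C ∨ C   [double negation]
⇔ (B ∧ (¬A ∨ ¬¬B) ∧ A) ∨ ¬¬C ∨ C   [De Morgan]
⇔ (B ∧ (¬A ∨ B) ∧ A) ∨ ¬¬C ∨ C   [double negation]
⇔ (B ∧ (¬A ∨ B) ∧ A) ∨ C ∨ C   [double negation]
⇔ (B ∨ C ∨ C) ∧ (¬A ∨ B ∨ C ∨ C) ∧ (A ∨ C ∨ C)   [distribute ∨ over ∧]
⇔ (B ∨ C) ∧ (A ∨ C)   [simplify]

(B ∨ C) ∧ (A ∨ C)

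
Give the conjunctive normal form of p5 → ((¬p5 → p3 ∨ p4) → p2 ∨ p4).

¬p5 ∨ p2 ∨ p4

p5 → ((¬p5 → p3 ∨ p4) → p2 ∨ p4)
⇔ ¬p5 ∨ ((¬p5 → p3 ∨ p4) → p2 ∨ p4)
⇔ ¬p5 ∨ ¬(¬p5 → p3 ∨ p4) ∨ p2 ∨ p4
⇔ ¬p5 ∨ ¬(¬¬p5 ∨ p3 ∨ p4) ∨ p2 ∨ p4
⇔ ¬p5 ∨ ¬¬¬p5 ∧ ¬p3 ∧ ¬p4 ∨ p2 ∨ p4
⇔ ¬p5 ∨ ¬p5 ∧ ¬p3 ∧ ¬p4 ∨ p2 ∨ p4
⇔ (¬p5 ∨ ¬p5 ∨ p2 ∨ p4) ∧ (¬p5 ∨ ¬p3 ∨ p2 ∨ p4) ∧ (¬p5 ∨ ¬p4 ∨ p2 ∨ p4)
⇔ ¬p5 ∨ p2 ∨ p4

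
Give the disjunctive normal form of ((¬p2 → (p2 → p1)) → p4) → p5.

(p2 ∧ ¬p4) ∨ (¬p2 ∧ ¬p4) ∨ (p1 ∧ ¬p4) ∨ p5

((¬p2 → (p2 → p1)) → p4) → p5
≡ ¬((¬p2 → (p2 → p1)) → p4) ∨ p5   [eliminate →]
≡ ¬(¬(¬p2 → (p2 → p1)) ∨ p4) ∨ p5   [eliminate →]
≡ ¬(¬(¬¬p2 ∨ (p2 → p1)) ∨ p4) ∨ p5   [eliminate →]
≡ ¬(¬(¬¬p2 ∨ ¬p2 ∨ p1) ∨ p4) ∨ p5   [eliminate →]
≡ (¬¬(¬¬p2 ∨ ¬p2 ∨ p1) ∧ ¬p4) ∨ p5   [De Morgan]
≡ ((¬¬p2 ∨ ¬p2 ∨ p1) ∧ ¬p4) ∨ p5   [double negation]
≡ ((p2 ∨ ¬p2 ∨ p1) ∧ ¬p4) ∨ p5   [double negation]
≡ (p2 ∧ ¬p4) ∨ (¬p2 ∧ ¬p4) ∨ (p1 ∧ ¬p4) ∨ p5   [distribute ∧ over ∨]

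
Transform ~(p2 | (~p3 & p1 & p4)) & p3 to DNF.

~(p2 | (~p3 & p1 & p4)) & p3
= ~p2 & ~(~p3 & p1 & p4) & p3   [De Morgan]
= ~p2 & (~~p3 | ~p1 | ~p4) & p3   [De Morgan]
= ~p2 & (p3 | ~p1 | ~p4) & p3   [double negation]
= (~p2 & p3 & p3) | (~p2 & ~p1 & p3) | (~p2 & ~p4 & p3)   [distribute & over |]
= ~p2 & p3   [simplify]

~p2 & p3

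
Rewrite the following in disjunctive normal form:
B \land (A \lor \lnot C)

B \land (A \lor \lnot C)
≡ B \land A \lor B \land \lnot C   — distribute \land over \lor

B \land A \lor B \land \lnot C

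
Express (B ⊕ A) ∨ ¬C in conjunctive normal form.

(B ∨ A ∨ ¬C) ∧ (¬B ∨ ¬A ∨ ¬C)

(B ⊕ A) ∨ ¬C
≡ ((B ∨ A) ∧ ¬(B ∧ A)) ∨ ¬C
≡ ((B ∨ A) ∧ (¬B ∨ ¬A)) ∨ ¬C
≡ (B ∨ A ∨ ¬C) ∧ (¬B ∨ ¬A ∨ ¬C)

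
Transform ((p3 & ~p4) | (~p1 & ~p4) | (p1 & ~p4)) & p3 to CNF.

~p4 & p3

((p3 & ~p4) | (~p1 & ~p4) | (p1 & ~p4)) & p3
≡ (p3 | ~p1 | p1) & (p3 | ~p1 | ~p4) & (p3 | ~p4 | p1) & (p3 | ~p4 | ~p4) & (~p4 | ~p1 | p1) & (~p4 | ~p1 | ~p4) & (~p4 | ~p4 | p1) & (~p4 | ~p4 | ~p4) & p3   — distribute | over &
≡ ~p4 & p3   — simplify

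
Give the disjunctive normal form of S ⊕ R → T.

S ⊕ R → T
≡ ¬(S ⊕ R) ∨ T   (eliminate →)
≡ ¬(S ∧ ¬R ∨ ¬S ∧ R) ∨ T   (expand ⊕)
≡ ¬(S ∧ ¬R) ∧ ¬(¬S ∧ R) ∨ T   (De Morgan)
≡ (¬S ∨ ¬¬R) ∧ ¬(¬S ∧ R) ∨ T   (De Morgan)
≡ (¬S ∨ R) ∧ ¬(¬S ∧ R) ∨ T   (double negation)
≡ (¬S ∨ R) ∧ (¬¬S ∨ ¬R) ∨ T   (De Morgan)
≡ (¬S ∨ R) ∧ (S ∨ ¬R) ∨ T   (double negation)
≡ ¬S ∧ S ∨ ¬S ∧ ¬R ∨ R ∧ S ∨ R ∧ ¬R ∨ T   (distribute ∧ over ∨)
≡ ¬S ∧ ¬R ∨ R ∧ S ∨ T   (simplify)

¬S ∧ ¬R ∨ R ∧ S ∨ T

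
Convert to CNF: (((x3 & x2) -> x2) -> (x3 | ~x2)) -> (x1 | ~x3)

~x3 | x1

(((x3 & x2) -> x2) -> (x3 | ~x2)) -> (x1 | ~x3)
⇔ ~(((x3 & x2) -> x2) -> (x3 | ~x2)) | x1 | ~x3   [eliminate ->]
⇔ ~(~((x3 & x2) -> x2) | x3 | ~x2) | x1 | ~x3   [eliminate ->]
⇔ ~(~(~(x3 & x2) | x2) | x3 | ~x2) | x1 | ~x3   [eliminate ->]
⇔ (~~(~(x3 & x2) | x2) & ~x3 & ~~x2) | x1 | ~x3   [De Morgan]
⇔ ((~(x3 & x2) | x2) & ~x3 & ~~x2) | x1 | ~x3   [double negation]
⇔ ((~x3 | ~x2 | x2) & ~x3 & ~~x2) | x1 | ~x3   [De Morgan]
⇔ ((~x3 | ~x2 | x2) & ~x3 & x2) | x1 | ~x3   [double negation]
⇔ (~x3 | ~x2 | x2 | x1 | ~x3) & (~x3 | x1 | ~x3) & (x2 | x1 | ~x3)   [distribute | over &]
⇔ ~x3 | x1   [simplify]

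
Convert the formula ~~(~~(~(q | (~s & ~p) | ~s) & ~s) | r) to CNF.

~~(~~(~(q | (~s & ~p) | ~s) & ~s) | r)
≡ ~~(~(q | (~s & ~p) | ~s) & ~s) | r   [double negation]
≡ (~(q | (~s & ~p) | ~s) & ~s) | r   [double negation]
≡ (~q & ~(~s & ~p) & ~~s & ~s) | r   [De Morgan]
≡ (~q & (~~s | ~~p) & ~~s & ~s) | r   [De Morgan]
≡ (~q & (s | ~~p) & ~~s & ~s) | r   [double negation]
≡ (~q & (s | p) & ~~s & ~s) | r   [double negation]
≡ (~q & (s | p) & s & ~s) | r   [double negation]
≡ (~q | r) & (s | p | r) & (s | r) & (~s | r)   [distribute | over &]
≡ (~q | r) & (s | r) & (~s | r)   [simplify]

(~q | r) & (s | r) & (~s | r)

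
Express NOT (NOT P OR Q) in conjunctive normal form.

P AND NOT Q

NOT (NOT P OR Q)
≡ NOT NOT P AND NOT Q
≡ P AND NOT Q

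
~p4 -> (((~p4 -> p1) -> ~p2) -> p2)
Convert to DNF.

~p4 -> (((~p4 -> p1) -> ~p2) -> p2)
⇔ ~~p4 | (((~p4 -> p1) -> ~p2) -> p2)   (eliminate ->)
⇔ ~~p4 | ~((~p4 -> p1) -> ~p2) | p2   (eliminate ->)
⇔ ~~p4 | ~(~(~p4 -> p1) | ~p2) | p2   (eliminate ->)
⇔ ~~p4 | ~(~(~~p4 | p1) | ~p2) | p2   (eliminate ->)
⇔ p4 | ~(~(~~p4 | p1) | ~p2) | p2   (double negation)
⇔ p4 | (~~(~~p4 | p1) & ~~p2) | p2   (De Morgan)
⇔ p4 | ((~~p4 | p1) & ~~p2) | p2   (double negation)
⇔ p4 | ((p4 | p1) & ~~p2) | p2   (double negation)
⇔ p4 | ((p4 | p1) & p2) | p2   (double negation)
⇔ p4 | (p4 & p2) | (p1 & p2) | p2   (distribute & over |)
⇔ p4 | p2   (simplify)

p4 | p2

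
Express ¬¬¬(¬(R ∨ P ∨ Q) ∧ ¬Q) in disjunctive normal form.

¬¬¬(¬(R ∨ P ∨ Q) ∧ ¬Q)
≡ ¬(¬(R ∨ P ∨ Q) ∧ ¬Q)   — double negation
≡ ¬¬(R ∨ P ∨ Q) ∨ ¬¬Q   — De Morgan
≡ R ∨ P ∨ Q ∨ ¬¬Q   — double negation
≡ R ∨ P ∨ Q ∨ Q   — double negation
≡ R ∨ P ∨ Q   — simplify

R ∨ P ∨ Q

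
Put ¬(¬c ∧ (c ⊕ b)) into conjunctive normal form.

¬(¬c ∧ (c ⊕ b))
≡ ¬(¬c ∧ (c ∨ b) ∧ ¬(c ∧ b))   — expand ⊕
≡ ¬¬c ∨ ¬(c ∨ b) ∨ ¬¬(c ∧ b)   — De Morgan
≡ c ∨ ¬(c ∨ b) ∨ ¬¬(c ∧ b)   — double negation
≡ c ∨ (¬c ∧ ¬b) ∨ ¬¬(c ∧ b)   — De Morgan
≡ c ∨ (¬c ∧ ¬b) ∨ (c ∧ b)   — double negation
≡ (c ∨ ¬c ∨ c) ∧ (c ∨ ¬c ∨ b) ∧ (c ∨ ¬b ∨ c) ∧ (c ∨ ¬b ∨ b)   — distribute ∨ over ∧
≡ c ∨ ¬b   — simplify

c ∨ ¬b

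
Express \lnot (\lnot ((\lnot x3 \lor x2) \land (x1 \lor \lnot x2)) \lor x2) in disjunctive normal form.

\lnot x3 \land \lnot x2

\lnot (\lnot ((\lnot x3 \lor x2) \land (x1 \lor \lnot x2)) \lor x2)
= \lnot \lnot ((\lnot x3 \lor x2) \land (x1 \lor \lnot x2)) \land \lnot x2   [De Morgan]
= (\lnot x3 \lor x2) \land (x1 \lor \lnot x2) \land \lnot x2   [double negation]
= (\lnot x3 \land x1 \land \lnot x2) \lor (\lnot x3 \land \lnot x2 \land \lnot x2) \lor (x2 \land x1 \land \lnot x2) \lor (x2 \land \lnot x2 \land \lnot x2)   [distribute \land over \lor]
= \lnot x3 \land \lnot x2   [simplify]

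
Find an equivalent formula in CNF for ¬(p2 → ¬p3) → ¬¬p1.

¬p2 ∨ ¬p3 ∨ p1

¬(p2 → ¬p3) → ¬¬p1
≡ ¬¬(p2 → ¬p3) ∨ ¬¬p1   — eliminate →
≡ ¬¬(¬p2 ∨ ¬p3) ∨ ¬¬p1   — eliminate →
≡ ¬p2 ∨ ¬p3 ∨ ¬¬p1   — double negation
≡ ¬p2 ∨ ¬p3 ∨ p1   — double negation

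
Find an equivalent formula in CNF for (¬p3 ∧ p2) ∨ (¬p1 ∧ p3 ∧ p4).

(¬p3 ∨ ¬p1) ∧ (¬p3 ∨ p4) ∧ (p2 ∨ ¬p1) ∧ (p2 ∨ p3) ∧ (p2 ∨ p4)

(¬p3 ∧ p2) ∨ (¬p1 ∧ p3 ∧ p4)
= (¬p3 ∨ ¬p1) ∧ (¬p3 ∨ p3) ∧ (¬p3 ∨ p4) ∧ (p2 ∨ ¬p1) ∧ (p2 ∨ p3) ∧ (p2 ∨ p4)   (distribute ∨ over ∧)
= (¬p3 ∨ ¬p1) ∧ (¬p3 ∨ p4) ∧ (p2 ∨ ¬p1) ∧ (p2 ∨ p3) ∧ (p2 ∨ p4)   (simplify)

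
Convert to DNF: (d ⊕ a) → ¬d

(a ∧ d) ∨ ¬d

(d ⊕ a) → ¬d
≡ ¬(d ⊕ a) ∨ ¬d   (eliminate →)
≡ ¬((d ∧ ¬a) ∨ (¬d ∧ a)) ∨ ¬d   (expand ⊕)
≡ (¬(d ∧ ¬a) ∧ ¬(¬d ∧ a)) ∨ ¬d   (De Morgan)
≡ ((¬d ∨ ¬¬a) ∧ ¬(¬d ∧ a)) ∨ ¬d   (De Morgan)
≡ ((¬d ∨ a) ∧ ¬(¬d ∧ a)) ∨ ¬d   (double negation)
≡ ((¬d ∨ a) ∧ (¬¬d ∨ ¬a)) ∨ ¬d   (De Morgan)
≡ ((¬d ∨ a) ∧ (d ∨ ¬a)) ∨ ¬d   (double negation)
≡ (¬d ∧ d) ∨ (¬d ∧ ¬a) ∨ (a ∧ d) ∨ (a ∧ ¬a) ∨ ¬d   (distribute ∧ over ∨)
≡ (a ∧ d) ∨ ¬d   (simplify)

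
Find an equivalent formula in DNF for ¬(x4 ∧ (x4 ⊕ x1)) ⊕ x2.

(¬x4 ∧ ¬x2) ∨ (x1 ∧ x4 ∧ ¬x2) ∨ (x4 ∧ ¬x1 ∧ x2)

¬(x4 ∧ (x4 ⊕ x1)) ⊕ x2
≡ (¬(x4 ∧ (x4 ⊕ x1)) ∧ ¬x2) ∨ (¬¬(x4 ∧ (x4 ⊕ x1)) ∧ x2)
≡ (¬(x4 ∧ ((x4 ∧ ¬x1) ∨ (¬x4 ∧ x1))) ∧ ¬x2) ∨ (¬¬(x4 ∧ (x4 ⊕ x1)) ∧ x2)
≡ (¬(x4 ∧ ((x4 ∧ ¬x1) ∨ (¬x4 ∧ x1))) ∧ ¬x2) ∨ (¬¬(x4 ∧ ((x4 ∧ ¬x1) ∨ (¬x4 ∧ x1))) ∧ x2)
≡ ((¬x4 ∨ ¬((x4 ∧ ¬x1) ∨ (¬x4 ∧ x1))) ∧ ¬x2) ∨ (¬¬(x4 ∧ ((x4 ∧ ¬x1) ∨ (¬x4 ∧ x1))) ∧ x2)
≡ ((¬x4 ∨ (¬(x4 ∧ ¬x1) ∧ ¬(¬x4 ∧ x1))) ∧ ¬x2) ∨ (¬¬(x4 ∧ ((x4 ∧ ¬x1) ∨ (¬x4 ∧ x1))) ∧ x2)
≡ ((¬x4 ∨ ((¬x4 ∨ ¬¬x1) ∧ ¬(¬x4 ∧ x1))) ∧ ¬x2) ∨ (¬¬(x4 ∧ ((x4 ∧ ¬x1) ∨ (¬x4 ∧ x1))) ∧ x2)
≡ ((¬x4 ∨ ((¬x4 ∨ x1) ∧ ¬(¬x4 ∧ x1))) ∧ ¬x2) ∨ (¬¬(x4 ∧ ((x4 ∧ ¬x1) ∨ (¬x4 ∧ x1))) ∧ x2)
≡ ((¬x4 ∨ ((¬x4 ∨ x1) ∧ (¬¬x4 ∨ ¬x1))) ∧ ¬x2) ∨ (¬¬(x4 ∧ ((x4 ∧ ¬x1) ∨ (¬x4 ∧ x1))) ∧ x2)
≡ ((¬x4 ∨ ((¬x4 ∨ x1) ∧ (x4 ∨ ¬x1))) ∧ ¬x2) ∨ (¬¬(x4 ∧ ((x4 ∧ ¬x1) ∨ (¬x4 ∧ x1))) ∧ x2)
≡ ((¬x4 ∨ ((¬x4 ∨ x1) ∧ (x4 ∨ ¬x1))) ∧ ¬x2) ∨ (x4 ∧ ((x4 ∧ ¬x1) ∨ (¬x4 ∧ x1)) ∧ x2)
≡ (¬x4 ∧ ¬x2) ∨ (¬x4 ∧ x4 ∧ ¬x2) ∨ (¬x4 ∧ ¬x1 ∧ ¬x2) ∨ (x1 ∧ x4 ∧ ¬x2) ∨ (x1 ∧ ¬x1 ∧ ¬x2) ∨ (x4 ∧ x4 ∧ ¬x1 ∧ x2) ∨ (x4 ∧ ¬x4 ∧ x1 ∧ x2)
≡ (¬x4 ∧ ¬x2) ∨ (x1 ∧ x4 ∧ ¬x2) ∨ (x4 ∧ ¬x1 ∧ x2)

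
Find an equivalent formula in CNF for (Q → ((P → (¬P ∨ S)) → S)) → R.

(Q → ((P → (¬P ∨ S)) → S)) → R
⇔ ¬(Q → ((P → (¬P ∨ S)) → S)) ∨ R   [eliminate →]
⇔ ¬(¬Q ∨ ((P → (¬P ∨ S)) → S)) ∨ R   [eliminate →]
⇔ ¬(¬Q ∨ ¬(P → (¬P ∨ S)) ∨ S) ∨ R   [eliminate →]
⇔ ¬(¬Q ∨ ¬(¬P ∨ ¬P ∨ S) ∨ S) ∨ R   [eliminate →]
⇔ (¬¬Q ∧ ¬¬(¬P ∨ ¬P ∨ S) ∧ ¬S) ∨ R   [De Morgan]
⇔ (Q ∧ ¬¬(¬P ∨ ¬P ∨ S) ∧ ¬S) ∨ R   [double negation]
⇔ (Q ∧ (¬P ∨ ¬P ∨ S) ∧ ¬S) ∨ R   [double negation]
⇔ (Q ∨ R) ∧ (¬P ∨ ¬P ∨ S ∨ R) ∧ (¬S ∨ R)   [distribute ∨ over ∧]
⇔ (Q ∨ R) ∧ (¬P ∨ S ∨ R) ∧ (¬S ∨ R)   [simplify]

(Q ∨ R) ∧ (¬P ∨ S ∨ R) ∧ (¬S ∨ R)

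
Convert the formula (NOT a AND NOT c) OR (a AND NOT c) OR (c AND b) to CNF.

(NOT a AND NOT c) OR (a AND NOT c) OR (c AND b)
≡ (NOT a OR a OR c) AND (NOT a OR a OR b) AND (NOT a OR NOT c OR c) AND (NOT a OR NOT c OR b) AND (NOT c OR a OR c) AND (NOT c OR a OR b) AND (NOT c OR NOT c OR c) AND (NOT c OR NOT c OR b)
≡ NOT c OR b

NOT c OR b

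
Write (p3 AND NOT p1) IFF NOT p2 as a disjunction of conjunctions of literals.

(p3 AND NOT p1) IFF NOT p2
≡ ((p3 AND NOT p1) IMPLIES NOT p2) AND (NOT p2 IMPLIES (p3 AND NOT p1))   [eliminate IFF]
≡ (NOT (p3 AND NOT p1) OR NOT p2) AND (NOT p2 IMPLIES (p3 AND NOT p1))   [eliminate IMPLIES]
≡ (NOT (p3 AND NOT p1) OR NOT p2) AND (NOT NOT p2 OR (p3 AND NOT p1))   [eliminate IMPLIES]
≡ (NOT p3 OR NOT NOT p1 OR NOT p2) AND (NOT NOT p2 OR (p3 AND NOT p1))   [De Morgan]
≡ (NOT p3 OR p1 OR NOT p2) AND (NOT NOT p2 OR (p3 AND NOT p1))   [double negation]
≡ (NOT p3 OR p1 OR NOT p2) AND (p2 OR (p3 AND NOT p1))   [double negation]
≡ (NOT p3 AND p2) OR (NOT p3 AND p3 AND NOT p1) OR (p1 AND p2) OR (p1 AND p3 AND NOT p1) OR (NOT p2 AND p2) OR (NOT p2 AND p3 AND NOT p1)   [distribute AND over OR]
≡ (NOT p3 AND p2) OR (p1 AND p2) OR (NOT p2 AND p3 AND NOT p1)   [simplify]

(NOT p3 AND p2) OR (p1 AND p2) OR (NOT p2 AND p3 AND NOT p1)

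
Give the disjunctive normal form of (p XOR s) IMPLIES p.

(p XOR s) IMPLIES p
≡ NOT (p XOR s) OR p   — eliminate IMPLIES
≡ NOT ((p AND NOT s) OR (NOT p AND s)) OR p   — expand XOR
≡ (NOT (p AND NOT s) AND NOT (NOT p AND s)) OR p   — De Morgan
≡ ((NOT p OR NOT NOT s) AND NOT (NOT p AND s)) OR p   — De Morgan
≡ ((NOT p OR s) AND NOT (NOT p AND s)) OR p   — double negation
≡ ((NOT p OR s) AND (NOT NOT p OR NOT s)) OR p   — De Morgan
≡ ((NOT p OR s) AND (p OR NOT s)) OR p   — double negation
≡ (NOT p AND p) OR (NOT p AND NOT s) OR (s AND p) OR (s AND NOT s) OR p   — distribute AND over OR
≡ (NOT p AND NOT s) OR p   — simplify

(NOT p AND NOT s) OR p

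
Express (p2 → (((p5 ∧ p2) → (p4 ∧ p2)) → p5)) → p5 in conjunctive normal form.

(p2 → (((p5 ∧ p2) → (p4 ∧ p2)) → p5)) → p5
⇔ ¬(p2 → (((p5 ∧ p2) → (p4 ∧ p2)) → p5)) ∨ p5   [eliminate →]
⇔ ¬(¬p2 ∨ (((p5 ∧ p2) → (p4 ∧ p2)) → p5)) ∨ p5   [eliminate →]
⇔ ¬(¬p2 ∨ ¬((p5 ∧ p2) → (p4 ∧ p2)) ∨ p5) ∨ p5   [eliminate →]
⇔ ¬(¬p2 ∨ ¬(¬(p5 ∧ p2) ∨ (p4 ∧ p2)) ∨ p5) ∨ p5   [eliminate →]
⇔ (¬¬p2 ∧ ¬¬(¬(p5 ∧ p2) ∨ (p4 ∧ p2)) ∧ ¬p5) ∨ p5   [De Morgan]
⇔ (p2 ∧ ¬¬(¬(p5 ∧ p2) ∨ (p4 ∧ p2)) ∧ ¬p5) ∨ p5   [double negation]
⇔ (p2 ∧ (¬(p5 ∧ p2) ∨ (p4 ∧ p2)) ∧ ¬p5) ∨ p5   [double negation]
⇔ (p2 ∧ (¬p5 ∨ ¬p2 ∨ (p4 ∧ p2)) ∧ ¬p5) ∨ p5   [De Morgan]
⇔ (p2 ∨ p5) ∧ (¬p5 ∨ ¬p2 ∨ p4 ∨ p5) ∧ (¬p5 ∨ ¬p2 ∨ p2 ∨ p5) ∧ (¬p5 ∨ p5)   [distribute ∨ over ∧]
⇔ p2 ∨ p5   [simplify]

p2 ∨ p5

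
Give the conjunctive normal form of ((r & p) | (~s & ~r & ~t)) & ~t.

((r & p) | (~s & ~r & ~t)) & ~t
≡ (r | ~s) & (r | ~r) & (r | ~t) & (p | ~s) & (p | ~r) & (p | ~t) & ~t   — distribute | over &
≡ (r | ~s) & (p | ~s) & (p | ~r) & ~t   — simplify

(r | ~s) & (p | ~s) & (p | ~r) & ~t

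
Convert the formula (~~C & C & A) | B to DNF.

(~~C & C & A) | B
≡ (C & C & A) | B   [double negation]
≡ (C & A) | B   [simplify]

(C & A) | B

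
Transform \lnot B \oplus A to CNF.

\lnot B \oplus A
⇔ (\lnot B \lor A) \land \lnot (\lnot B \land A)   (expand \oplus)
⇔ (\lnot B \lor A) \land (\lnot \lnot B \lor \lnot A)   (De Morgan)
⇔ (\lnot B \lor A) \land (B \lor \lnot A)   (double negation)

(\lnot B \lor A) \land (B \lor \lnot A)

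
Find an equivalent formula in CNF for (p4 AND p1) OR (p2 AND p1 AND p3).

(p4 OR p2) AND (p4 OR p3) AND p1

(p4 AND p1) OR (p2 AND p1 AND p3)
= (p4 OR p2) AND (p4 OR p1) AND (p4 OR p3) AND (p1 OR p2) AND (p1 OR p1) AND (p1 OR p3)   [distribute OR over AND]
= (p4 OR p2) AND (p4 OR p3) AND p1   [simplify]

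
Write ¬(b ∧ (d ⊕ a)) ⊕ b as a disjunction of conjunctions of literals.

¬b ∨ (b ∧ d ∧ ¬a) ∨ (b ∧ ¬d ∧ a)

¬(b ∧ (d ⊕ a)) ⊕ b
≡ (¬(b ∧ (d ⊕ a)) ∧ ¬b) ∨ (¬¬(b ∧ (d ⊕ a)) ∧ b)   [expand ⊕]
≡ (¬(b ∧ ((d ∧ ¬a) ∨ (¬d ∧ a))) ∧ ¬b) ∨ (¬¬(b ∧ (d ⊕ a)) ∧ b)   [expand ⊕]
≡ (¬(b ∧ ((d ∧ ¬a) ∨ (¬d ∧ a))) ∧ ¬b) ∨ (¬¬(b ∧ ((d ∧ ¬a) ∨ (¬d ∧ a))) ∧ b)   [expand ⊕]
≡ ((¬b ∨ ¬((d ∧ ¬a) ∨ (¬d ∧ a))) ∧ ¬b) ∨ (¬¬(b ∧ ((d ∧ ¬a) ∨ (¬d ∧ a))) ∧ b)   [De Morgan]
≡ ((¬b ∨ (¬(d ∧ ¬a) ∧ ¬(¬d ∧ a))) ∧ ¬b) ∨ (¬¬(b ∧ ((d ∧ ¬a) ∨ (¬d ∧ a))) ∧ b)   [De Morgan]
≡ ((¬b ∨ ((¬d ∨ ¬¬a) ∧ ¬(¬d ∧ a))) ∧ ¬b) ∨ (¬¬(b ∧ ((d ∧ ¬a) ∨ (¬d ∧ a))) ∧ b)   [De Morgan]
≡ ((¬b ∨ ((¬d ∨ a) ∧ ¬(¬d ∧ a))) ∧ ¬b) ∨ (¬¬(b ∧ ((d ∧ ¬a) ∨ (¬d ∧ a))) ∧ b)   [double negation]
≡ ((¬b ∨ ((¬d ∨ a) ∧ (¬¬d ∨ ¬a))) ∧ ¬b) ∨ (¬¬(b ∧ ((d ∧ ¬a) ∨ (¬d ∧ a))) ∧ b)   [De Morgan]
≡ ((¬b ∨ ((¬d ∨ a) ∧ (d ∨ ¬a))) ∧ ¬b) ∨ (¬¬(b ∧ ((d ∧ ¬a) ∨ (¬d ∧ a))) ∧ b)   [double negation]
≡ ((¬b ∨ ((¬d ∨ a) ∧ (d ∨ ¬a))) ∧ ¬b) ∨ (b ∧ ((d ∧ ¬a) ∨ (¬d ∧ a)) ∧ b)   [double negation]
≡ (¬b ∧ ¬b) ∨ (¬d ∧ d ∧ ¬b) ∨ (¬d ∧ ¬a ∧ ¬b) ∨ (a ∧ d ∧ ¬b) ∨ (a ∧ ¬a ∧ ¬b) ∨ (b ∧ d ∧ ¬a ∧ b) ∨ (b ∧ ¬d ∧ a ∧ b)   [distribute ∧ over ∨]
≡ ¬b ∨ (b ∧ d ∧ ¬a) ∨ (b ∧ ¬d ∧ a)   [simplify]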